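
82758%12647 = 6876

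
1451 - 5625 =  - 4174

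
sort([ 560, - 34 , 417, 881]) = [ - 34, 417,560, 881 ]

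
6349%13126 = 6349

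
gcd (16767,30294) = 81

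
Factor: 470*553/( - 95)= - 51982/19 =- 2^1*7^1*19^(-1)*47^1*79^1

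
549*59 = 32391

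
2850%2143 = 707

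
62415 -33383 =29032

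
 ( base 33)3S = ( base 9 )151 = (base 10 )127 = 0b1111111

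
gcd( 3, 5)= 1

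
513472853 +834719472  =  1348192325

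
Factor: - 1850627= - 1181^1*1567^1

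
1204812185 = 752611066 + 452201119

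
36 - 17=19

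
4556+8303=12859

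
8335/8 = 8335/8 = 1041.88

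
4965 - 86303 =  - 81338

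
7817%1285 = 107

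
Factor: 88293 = 3^1*19^1*1549^1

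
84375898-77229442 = 7146456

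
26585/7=3797 + 6/7 = 3797.86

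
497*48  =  23856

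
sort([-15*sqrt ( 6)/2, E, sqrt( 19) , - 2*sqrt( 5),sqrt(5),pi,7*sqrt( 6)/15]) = [ - 15 *sqrt( 6)/2, - 2 * sqrt(5), 7* sqrt( 6 )/15, sqrt(5),E , pi, sqrt(19 )] 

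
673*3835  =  2580955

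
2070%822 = 426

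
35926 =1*35926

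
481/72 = 481/72 = 6.68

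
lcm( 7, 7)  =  7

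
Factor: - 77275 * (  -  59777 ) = 5^2*11^1*23^2 *113^1*281^1 = 4619267675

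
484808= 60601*8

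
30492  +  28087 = 58579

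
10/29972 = 5/14986= 0.00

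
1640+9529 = 11169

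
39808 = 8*4976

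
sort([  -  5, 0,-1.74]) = [-5,  -  1.74,0 ] 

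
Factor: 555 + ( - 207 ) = 348 = 2^2 * 3^1*29^1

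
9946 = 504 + 9442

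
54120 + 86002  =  140122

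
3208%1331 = 546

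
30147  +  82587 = 112734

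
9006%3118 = 2770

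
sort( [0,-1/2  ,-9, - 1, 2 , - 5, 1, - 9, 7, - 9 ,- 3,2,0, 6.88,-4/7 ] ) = [-9, - 9 , - 9, -5,-3, - 1, - 4/7, - 1/2, 0, 0, 1,  2, 2, 6.88,7] 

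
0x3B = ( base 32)1R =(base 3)2012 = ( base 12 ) 4b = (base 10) 59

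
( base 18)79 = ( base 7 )252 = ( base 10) 135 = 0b10000111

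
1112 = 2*556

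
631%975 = 631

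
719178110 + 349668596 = 1068846706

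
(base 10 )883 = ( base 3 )1012201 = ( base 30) TD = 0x373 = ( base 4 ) 31303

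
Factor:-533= - 13^1 *41^1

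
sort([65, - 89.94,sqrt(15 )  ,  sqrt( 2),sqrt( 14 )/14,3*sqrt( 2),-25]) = [ - 89.94, - 25,sqrt( 14 ) /14, sqrt( 2 ), sqrt(15),  3*sqrt(2 ) , 65]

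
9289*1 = 9289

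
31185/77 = 405=   405.00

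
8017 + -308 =7709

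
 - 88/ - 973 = 88/973 = 0.09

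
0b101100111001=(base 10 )2873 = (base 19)7i4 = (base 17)9G0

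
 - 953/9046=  - 1 + 8093/9046 = - 0.11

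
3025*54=163350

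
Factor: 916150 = 2^1 * 5^2*73^1*251^1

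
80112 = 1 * 80112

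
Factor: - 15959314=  - 2^1*7^1 * 1139951^1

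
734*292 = 214328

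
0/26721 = 0  =  0.00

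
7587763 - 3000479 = 4587284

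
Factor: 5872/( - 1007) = -2^4*19^( - 1 )*53^( - 1 )*367^1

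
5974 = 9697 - 3723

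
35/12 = 2 + 11/12= 2.92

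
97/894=97/894= 0.11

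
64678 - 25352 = 39326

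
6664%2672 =1320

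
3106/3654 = 1553/1827= 0.85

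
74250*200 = 14850000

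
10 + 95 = 105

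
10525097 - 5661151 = 4863946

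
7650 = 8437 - 787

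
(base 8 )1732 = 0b1111011010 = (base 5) 12421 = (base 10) 986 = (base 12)6A2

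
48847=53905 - 5058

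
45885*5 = 229425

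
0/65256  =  0 = 0.00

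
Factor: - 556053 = - 3^1*17^1*10903^1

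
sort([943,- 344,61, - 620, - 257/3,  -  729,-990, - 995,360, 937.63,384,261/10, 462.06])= [ - 995, - 990, - 729, - 620,- 344,  -  257/3,261/10,61, 360,384, 462.06,937.63 , 943 ]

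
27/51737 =27/51737 = 0.00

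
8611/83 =8611/83 = 103.75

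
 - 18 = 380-398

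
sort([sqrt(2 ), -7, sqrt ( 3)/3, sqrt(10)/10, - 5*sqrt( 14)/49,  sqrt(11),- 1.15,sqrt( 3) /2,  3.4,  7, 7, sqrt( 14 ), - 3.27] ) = [ - 7 , - 3.27,  -  1.15, - 5*sqrt(14) /49,sqrt(10)/10,sqrt(3)/3,sqrt( 3)/2, sqrt( 2)  ,  sqrt(11), 3.4, sqrt(14),7,7 ]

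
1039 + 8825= 9864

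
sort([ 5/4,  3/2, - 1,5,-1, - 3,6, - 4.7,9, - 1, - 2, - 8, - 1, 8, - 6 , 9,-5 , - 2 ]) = [-8, - 6, - 5, - 4.7, - 3,-2,-2, - 1, - 1 , - 1,-1, 5/4,3/2 , 5,6, 8, 9 , 9] 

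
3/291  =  1/97 = 0.01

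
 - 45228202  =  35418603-80646805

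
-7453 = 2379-9832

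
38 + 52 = 90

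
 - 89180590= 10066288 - 99246878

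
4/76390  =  2/38195 = 0.00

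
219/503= 219/503   =  0.44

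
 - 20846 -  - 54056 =33210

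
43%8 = 3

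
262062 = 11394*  23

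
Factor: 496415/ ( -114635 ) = - 983/227  =  - 227^( - 1 )*983^1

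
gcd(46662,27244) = 14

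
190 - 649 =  - 459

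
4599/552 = 1533/184 = 8.33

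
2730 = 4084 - 1354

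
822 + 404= 1226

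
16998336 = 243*69952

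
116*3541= 410756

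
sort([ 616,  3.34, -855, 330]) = [  -  855, 3.34, 330,616]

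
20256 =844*24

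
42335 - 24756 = 17579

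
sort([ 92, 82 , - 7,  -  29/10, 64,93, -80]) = [  -  80,- 7 , - 29/10,64, 82,92, 93 ]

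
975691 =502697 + 472994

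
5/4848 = 5/4848 =0.00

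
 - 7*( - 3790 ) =26530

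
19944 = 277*72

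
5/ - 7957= -5/7957 = - 0.00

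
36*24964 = 898704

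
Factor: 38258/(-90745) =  - 2^1 * 5^( - 1 )*11^1 * 37^1*47^1*18149^(-1)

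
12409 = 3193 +9216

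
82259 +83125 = 165384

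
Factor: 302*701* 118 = 24980836= 2^2*59^1  *  151^1*701^1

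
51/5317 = 51/5317 = 0.01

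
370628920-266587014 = 104041906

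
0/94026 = 0 = 0.00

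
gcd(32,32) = 32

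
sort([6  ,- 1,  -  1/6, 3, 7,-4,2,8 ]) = [  -  4,- 1, - 1/6 , 2,3,6,7,8 ]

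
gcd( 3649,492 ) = 41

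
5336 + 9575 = 14911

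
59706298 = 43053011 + 16653287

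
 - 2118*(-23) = 48714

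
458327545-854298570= - 395971025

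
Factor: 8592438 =2^1*3^1*1432073^1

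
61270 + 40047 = 101317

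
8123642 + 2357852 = 10481494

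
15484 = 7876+7608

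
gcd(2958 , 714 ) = 102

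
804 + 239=1043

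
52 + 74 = 126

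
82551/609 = 3931/29= 135.55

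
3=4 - 1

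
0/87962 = 0 = 0.00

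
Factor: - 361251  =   - 3^2* 11^1* 41^1* 89^1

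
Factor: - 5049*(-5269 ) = 3^3 * 11^2*17^1*479^1 =26603181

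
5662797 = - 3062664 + 8725461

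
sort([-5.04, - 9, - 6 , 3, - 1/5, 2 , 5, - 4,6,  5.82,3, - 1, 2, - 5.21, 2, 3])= [ - 9, - 6, - 5.21, -5.04, - 4, - 1  , - 1/5,  2,2, 2, 3,  3,3, 5, 5.82,6]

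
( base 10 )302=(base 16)12E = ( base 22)DG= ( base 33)95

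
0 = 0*6226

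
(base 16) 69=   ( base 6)253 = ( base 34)33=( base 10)105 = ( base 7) 210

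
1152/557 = 2 + 38/557= 2.07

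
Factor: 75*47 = 3525 = 3^1*5^2*47^1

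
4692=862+3830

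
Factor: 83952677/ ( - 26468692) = - 2^ ( - 2) * 6617173^( - 1) * 83952677^1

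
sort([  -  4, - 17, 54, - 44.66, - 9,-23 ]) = [ - 44.66, - 23, - 17, - 9 , - 4, 54]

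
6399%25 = 24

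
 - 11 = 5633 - 5644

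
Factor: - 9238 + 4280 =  - 2^1*37^1*67^1  =  - 4958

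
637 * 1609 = 1024933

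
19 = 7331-7312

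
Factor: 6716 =2^2*23^1* 73^1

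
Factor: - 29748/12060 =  - 3^( - 1 )* 5^ ( - 1)*37^1 = - 37/15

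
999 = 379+620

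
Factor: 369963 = 3^2 * 11^1*37^1*101^1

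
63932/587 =63932/587 = 108.91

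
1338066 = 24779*54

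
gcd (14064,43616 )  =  16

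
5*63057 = 315285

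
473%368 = 105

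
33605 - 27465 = 6140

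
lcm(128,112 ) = 896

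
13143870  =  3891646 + 9252224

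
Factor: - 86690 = -2^1*5^1*8669^1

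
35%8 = 3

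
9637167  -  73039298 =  - 63402131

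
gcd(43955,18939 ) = 59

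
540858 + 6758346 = 7299204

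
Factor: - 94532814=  - 2^1*3^2*53^1*197^1*503^1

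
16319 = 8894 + 7425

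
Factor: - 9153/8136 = -2^( - 3)*3^2 = -9/8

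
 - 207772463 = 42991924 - 250764387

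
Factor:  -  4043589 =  - 3^1*11^1*122533^1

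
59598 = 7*8514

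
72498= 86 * 843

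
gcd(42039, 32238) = 81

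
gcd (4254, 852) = 6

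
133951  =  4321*31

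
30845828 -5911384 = 24934444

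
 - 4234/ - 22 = 2117/11 = 192.45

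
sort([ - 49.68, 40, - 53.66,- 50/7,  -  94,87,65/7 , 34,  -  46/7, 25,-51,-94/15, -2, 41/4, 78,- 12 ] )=[ - 94, - 53.66,-51, - 49.68,  -  12, - 50/7,  -  46/7, - 94/15, - 2, 65/7,41/4, 25, 34, 40, 78, 87]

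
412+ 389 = 801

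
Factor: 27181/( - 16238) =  - 2^( - 1 )*7^1*11^1*23^( - 1 ) = -77/46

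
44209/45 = 44209/45 = 982.42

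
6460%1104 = 940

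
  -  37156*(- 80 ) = 2972480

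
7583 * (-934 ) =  -7082522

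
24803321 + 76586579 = 101389900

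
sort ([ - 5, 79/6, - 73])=[  -  73,-5, 79/6]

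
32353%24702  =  7651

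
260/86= 130/43 = 3.02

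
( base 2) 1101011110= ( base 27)14p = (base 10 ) 862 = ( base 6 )3554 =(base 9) 1157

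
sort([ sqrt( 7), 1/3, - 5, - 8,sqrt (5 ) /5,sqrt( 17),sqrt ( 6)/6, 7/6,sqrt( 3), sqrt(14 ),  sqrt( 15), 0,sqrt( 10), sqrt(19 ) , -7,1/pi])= [ - 8 ,-7, - 5 , 0,1/pi, 1/3,  sqrt( 6)/6,sqrt(5)/5, 7/6,  sqrt (3), sqrt( 7 ),sqrt(10),sqrt(14 ), sqrt(15),  sqrt(17 ),sqrt(19)] 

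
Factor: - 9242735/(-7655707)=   5^1*29^1*37^ ( - 1)*63743^1*206911^( - 1 )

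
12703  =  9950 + 2753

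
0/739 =0= 0.00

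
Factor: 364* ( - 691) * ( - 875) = 2^2*5^3*7^2*13^1*691^1 =220083500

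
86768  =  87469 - 701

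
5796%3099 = 2697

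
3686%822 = 398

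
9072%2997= 81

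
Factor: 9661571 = 9661571^1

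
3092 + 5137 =8229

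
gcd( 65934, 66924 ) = 198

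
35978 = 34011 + 1967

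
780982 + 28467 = 809449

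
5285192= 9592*551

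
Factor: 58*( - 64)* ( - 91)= 337792= 2^7*7^1 * 13^1 * 29^1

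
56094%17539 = 3477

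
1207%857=350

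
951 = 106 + 845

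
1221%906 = 315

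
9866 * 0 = 0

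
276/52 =5  +  4/13 = 5.31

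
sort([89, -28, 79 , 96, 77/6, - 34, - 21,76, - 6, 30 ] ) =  [ - 34, - 28, - 21 , - 6,77/6,30, 76, 79,89 , 96] 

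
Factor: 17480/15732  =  2^1*3^( - 2)*5^1 = 10/9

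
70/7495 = 14/1499= 0.01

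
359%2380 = 359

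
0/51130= 0 = 0.00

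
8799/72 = 122 + 5/24 = 122.21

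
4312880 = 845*5104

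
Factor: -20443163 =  - 13^1*17^1*92503^1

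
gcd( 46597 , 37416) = 1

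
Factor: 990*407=402930 = 2^1*3^2*5^1*11^2*37^1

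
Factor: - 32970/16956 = - 35/18 = -2^( - 1 )*3^( - 2)*5^1*  7^1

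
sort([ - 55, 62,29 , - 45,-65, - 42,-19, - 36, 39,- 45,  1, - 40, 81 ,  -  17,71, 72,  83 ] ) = [  -  65, - 55 ,-45 ,  -  45, -42, - 40,-36, - 19,- 17,1, 29, 39, 62, 71, 72,81,83 ] 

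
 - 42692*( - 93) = 3970356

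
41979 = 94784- 52805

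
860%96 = 92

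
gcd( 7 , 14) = 7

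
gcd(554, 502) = 2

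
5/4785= 1/957 = 0.00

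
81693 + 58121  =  139814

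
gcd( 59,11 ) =1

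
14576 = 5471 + 9105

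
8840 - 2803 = 6037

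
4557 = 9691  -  5134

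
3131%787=770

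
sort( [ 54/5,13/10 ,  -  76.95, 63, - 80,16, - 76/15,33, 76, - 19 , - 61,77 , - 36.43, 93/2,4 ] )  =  [ - 80,-76.95, - 61, - 36.43, - 19,-76/15, 13/10, 4,54/5,16, 33,93/2, 63, 76,77 ]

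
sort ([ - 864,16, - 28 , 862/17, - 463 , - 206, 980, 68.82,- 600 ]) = [-864, - 600 , - 463,- 206, - 28,16, 862/17,  68.82 , 980]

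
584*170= 99280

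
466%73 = 28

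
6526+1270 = 7796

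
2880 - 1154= 1726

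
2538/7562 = 1269/3781 = 0.34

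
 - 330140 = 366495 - 696635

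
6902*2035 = 14045570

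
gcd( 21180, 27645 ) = 15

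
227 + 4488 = 4715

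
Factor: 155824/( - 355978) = - 77912/177989 = - 2^3*7^ ( - 1)*47^( - 1 )*541^( - 1)*9739^1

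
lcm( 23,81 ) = 1863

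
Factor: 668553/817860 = 703/860=2^( - 2 )*5^( - 1)*19^1*37^1*43^( - 1) 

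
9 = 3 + 6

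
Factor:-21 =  -3^1*7^1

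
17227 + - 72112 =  - 54885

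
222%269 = 222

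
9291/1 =9291  =  9291.00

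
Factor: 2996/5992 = 1/2= 2^(-1) 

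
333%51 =27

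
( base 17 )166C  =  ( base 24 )BHH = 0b1101001101001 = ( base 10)6761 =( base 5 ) 204021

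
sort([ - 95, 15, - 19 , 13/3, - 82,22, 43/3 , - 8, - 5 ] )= [-95, - 82, - 19,-8, - 5, 13/3, 43/3, 15 , 22 ] 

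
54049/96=563+1/96 = 563.01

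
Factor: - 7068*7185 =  - 2^2 * 3^2*5^1*19^1*31^1*479^1 = - 50783580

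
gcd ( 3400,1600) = 200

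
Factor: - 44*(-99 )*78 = 2^3*3^3*11^2*13^1=339768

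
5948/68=87+8/17 = 87.47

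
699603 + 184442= 884045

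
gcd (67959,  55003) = 1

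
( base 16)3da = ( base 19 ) 2dh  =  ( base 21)24k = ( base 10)986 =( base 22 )20I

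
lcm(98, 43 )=4214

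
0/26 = 0  =  0.00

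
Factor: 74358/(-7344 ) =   -  81/8 = - 2^(- 3 )*3^4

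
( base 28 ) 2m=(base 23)39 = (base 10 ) 78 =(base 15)53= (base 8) 116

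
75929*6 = 455574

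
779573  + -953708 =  - 174135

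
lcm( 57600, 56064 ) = 4204800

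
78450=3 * 26150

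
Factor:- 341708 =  - 2^2*85427^1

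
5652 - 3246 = 2406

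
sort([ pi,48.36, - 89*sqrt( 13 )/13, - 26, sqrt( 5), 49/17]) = [ - 26 , - 89*sqrt( 13)/13, sqrt( 5 ), 49/17,pi, 48.36 ]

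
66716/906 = 33358/453 = 73.64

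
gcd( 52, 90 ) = 2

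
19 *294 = 5586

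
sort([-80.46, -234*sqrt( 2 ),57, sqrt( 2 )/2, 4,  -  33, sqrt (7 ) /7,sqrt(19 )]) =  [ - 234* sqrt( 2), - 80.46, - 33,sqrt(7 )/7,sqrt( 2 )/2,  4, sqrt(19), 57]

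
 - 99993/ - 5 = 19998 + 3/5 = 19998.60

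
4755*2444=11621220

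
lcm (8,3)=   24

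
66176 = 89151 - 22975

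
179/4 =44+ 3/4 = 44.75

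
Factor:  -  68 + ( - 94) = -162= - 2^1*3^4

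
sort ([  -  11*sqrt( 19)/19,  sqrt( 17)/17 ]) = [ - 11*sqrt ( 19 ) /19, sqrt( 17)/17] 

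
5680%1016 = 600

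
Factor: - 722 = - 2^1*19^2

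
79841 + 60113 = 139954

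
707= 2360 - 1653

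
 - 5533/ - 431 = 5533/431 = 12.84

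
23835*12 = 286020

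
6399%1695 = 1314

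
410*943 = 386630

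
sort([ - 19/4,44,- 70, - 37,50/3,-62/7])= [ - 70,  -  37, - 62/7, - 19/4,50/3,44] 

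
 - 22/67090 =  - 11/33545 =-0.00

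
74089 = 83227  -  9138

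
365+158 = 523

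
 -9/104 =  - 1 + 95/104 = -0.09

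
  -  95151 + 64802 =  - 30349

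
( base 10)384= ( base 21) I6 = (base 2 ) 110000000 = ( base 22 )HA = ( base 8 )600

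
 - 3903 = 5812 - 9715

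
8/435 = 8/435 = 0.02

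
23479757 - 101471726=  - 77991969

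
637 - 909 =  - 272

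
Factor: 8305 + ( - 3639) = 2^1*2333^1 = 4666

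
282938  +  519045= 801983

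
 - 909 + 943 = 34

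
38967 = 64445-25478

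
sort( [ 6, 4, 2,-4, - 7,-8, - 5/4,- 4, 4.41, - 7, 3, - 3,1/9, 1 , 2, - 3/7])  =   [ - 8, - 7  ,-7, - 4, - 4,  -  3, - 5/4, - 3/7,1/9, 1 , 2,2,3,4, 4.41,6] 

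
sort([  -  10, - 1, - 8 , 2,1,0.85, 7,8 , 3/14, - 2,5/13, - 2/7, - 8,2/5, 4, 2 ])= [ - 10, - 8 ,-8, - 2, - 1,-2/7,3/14,5/13,2/5,0.85,1,2,2,4, 7,8]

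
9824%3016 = 776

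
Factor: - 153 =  - 3^2*17^1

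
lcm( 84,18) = 252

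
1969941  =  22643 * 87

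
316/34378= 158/17189 = 0.01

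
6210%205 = 60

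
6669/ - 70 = -6669/70 = - 95.27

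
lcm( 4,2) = 4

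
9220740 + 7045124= 16265864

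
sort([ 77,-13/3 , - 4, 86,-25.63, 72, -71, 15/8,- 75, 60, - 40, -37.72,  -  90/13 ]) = [ - 75,-71 ,-40, - 37.72, - 25.63, - 90/13, - 13/3, - 4,15/8, 60,72 , 77, 86 ]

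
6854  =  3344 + 3510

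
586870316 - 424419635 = 162450681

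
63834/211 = 302 + 112/211 = 302.53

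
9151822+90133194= 99285016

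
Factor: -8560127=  - 19^1*450533^1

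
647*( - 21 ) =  - 13587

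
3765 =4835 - 1070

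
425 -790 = -365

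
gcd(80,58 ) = 2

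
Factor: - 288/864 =-3^(-1) = - 1/3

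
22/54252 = 1/2466 = 0.00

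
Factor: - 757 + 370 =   -  3^2*43^1 = - 387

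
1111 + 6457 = 7568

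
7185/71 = 101 + 14/71=101.20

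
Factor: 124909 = 124909^1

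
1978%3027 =1978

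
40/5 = 8  =  8.00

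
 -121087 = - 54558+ - 66529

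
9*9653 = 86877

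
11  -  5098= - 5087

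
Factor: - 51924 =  - 2^2*3^1 * 4327^1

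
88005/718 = 88005/718 = 122.57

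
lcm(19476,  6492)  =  19476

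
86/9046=43/4523 = 0.01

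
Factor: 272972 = 2^2*7^1*9749^1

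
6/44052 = 1/7342 = 0.00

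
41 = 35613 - 35572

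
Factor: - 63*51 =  - 3^3*7^1*17^1  =  -3213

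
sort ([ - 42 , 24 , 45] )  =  [ - 42,24,45 ]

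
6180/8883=2060/2961= 0.70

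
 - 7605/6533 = -7605/6533 =- 1.16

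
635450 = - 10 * (-63545) 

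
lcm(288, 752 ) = 13536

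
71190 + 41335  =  112525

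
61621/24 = 2567 + 13/24=2567.54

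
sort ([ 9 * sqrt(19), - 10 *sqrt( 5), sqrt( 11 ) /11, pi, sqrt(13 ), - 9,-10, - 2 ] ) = [ - 10*sqrt(5),-10,-9,  -  2,sqrt (11) /11, pi , sqrt(13 ),9*sqrt( 19 )]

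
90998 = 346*263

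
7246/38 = 3623/19 = 190.68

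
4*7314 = 29256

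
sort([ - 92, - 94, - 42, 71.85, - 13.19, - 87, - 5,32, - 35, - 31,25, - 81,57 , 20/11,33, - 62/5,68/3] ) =[-94, - 92, - 87, - 81, - 42, - 35, - 31, - 13.19, - 62/5, - 5,20/11,68/3, 25, 32,33, 57,71.85]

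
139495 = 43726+95769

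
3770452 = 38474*98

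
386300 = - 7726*(  -  50 ) 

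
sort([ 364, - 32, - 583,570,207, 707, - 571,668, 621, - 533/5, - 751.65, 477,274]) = [ - 751.65 , - 583,-571, - 533/5,  -  32,207,  274,  364, 477, 570, 621,668,707]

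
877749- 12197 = 865552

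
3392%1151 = 1090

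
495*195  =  96525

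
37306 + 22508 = 59814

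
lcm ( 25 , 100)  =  100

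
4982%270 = 122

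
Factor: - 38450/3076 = - 25/2  =  - 2^(-1 ) * 5^2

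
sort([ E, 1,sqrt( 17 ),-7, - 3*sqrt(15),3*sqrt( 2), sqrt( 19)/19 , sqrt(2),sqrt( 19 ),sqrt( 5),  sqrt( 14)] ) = [ - 3  *  sqrt(15),-7,sqrt ( 19 ) /19,1, sqrt( 2),sqrt( 5),E, sqrt(14),sqrt( 17), 3 * sqrt (2 ), sqrt( 19 )] 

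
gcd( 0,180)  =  180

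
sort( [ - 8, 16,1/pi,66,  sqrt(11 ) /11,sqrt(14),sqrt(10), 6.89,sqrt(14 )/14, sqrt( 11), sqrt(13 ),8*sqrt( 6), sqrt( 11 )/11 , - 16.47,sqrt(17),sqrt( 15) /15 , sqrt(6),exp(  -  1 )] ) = [ - 16.47, - 8,sqrt(15)/15, sqrt (14 )/14,sqrt(11)/11, sqrt( 11) /11, 1/pi, exp( - 1), sqrt(6), sqrt( 10 ),sqrt ( 11 ), sqrt (13), sqrt(14),  sqrt( 17 ),  6.89,16, 8*sqrt(6 ),66]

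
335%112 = 111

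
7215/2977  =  2 + 97/229=   2.42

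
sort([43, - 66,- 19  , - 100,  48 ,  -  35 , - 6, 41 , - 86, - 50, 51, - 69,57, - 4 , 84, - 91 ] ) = [ - 100 ,-91, - 86, - 69, - 66,-50, - 35, - 19, - 6, - 4, 41  ,  43, 48, 51, 57,84 ] 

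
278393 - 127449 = 150944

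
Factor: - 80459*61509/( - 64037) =4948952631/64037=   3^1*7^1*29^1*61^1*101^1 * 1319^1*64037^( - 1)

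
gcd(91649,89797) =1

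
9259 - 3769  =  5490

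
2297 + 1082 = 3379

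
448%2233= 448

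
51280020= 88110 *582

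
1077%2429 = 1077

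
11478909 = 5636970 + 5841939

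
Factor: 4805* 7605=3^2*5^2*13^2*31^2= 36542025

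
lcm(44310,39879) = 398790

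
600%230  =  140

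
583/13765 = 583/13765= 0.04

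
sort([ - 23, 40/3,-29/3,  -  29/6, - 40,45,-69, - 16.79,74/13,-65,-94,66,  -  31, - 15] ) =[  -  94, - 69, - 65,-40 ,-31,  -  23,-16.79, - 15, - 29/3, - 29/6, 74/13,40/3,45,66 ] 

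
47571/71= 47571/71 = 670.01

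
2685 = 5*537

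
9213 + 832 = 10045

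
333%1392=333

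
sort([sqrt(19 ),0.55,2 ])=[ 0.55,2,sqrt( 19 )]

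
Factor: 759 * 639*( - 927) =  - 3^5*11^1*23^1*71^1 *103^1= -449595927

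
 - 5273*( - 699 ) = 3685827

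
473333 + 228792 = 702125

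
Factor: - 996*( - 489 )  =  2^2*3^2*83^1*163^1 = 487044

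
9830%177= 95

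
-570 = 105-675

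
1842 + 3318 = 5160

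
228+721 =949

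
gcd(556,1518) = 2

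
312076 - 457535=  - 145459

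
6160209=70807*87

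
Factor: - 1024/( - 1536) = 2^1*3^( - 1)= 2/3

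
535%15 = 10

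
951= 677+274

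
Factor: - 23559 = - 3^1*  7853^1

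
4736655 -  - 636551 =5373206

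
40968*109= 4465512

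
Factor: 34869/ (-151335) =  - 3^( - 2)*5^(-1)*19^( - 1 )*197^1=- 197/855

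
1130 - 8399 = - 7269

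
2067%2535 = 2067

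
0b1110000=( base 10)112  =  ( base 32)3G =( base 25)4C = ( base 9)134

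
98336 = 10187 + 88149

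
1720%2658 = 1720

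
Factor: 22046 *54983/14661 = 1212155218/14661 = 2^1*3^( - 4)*73^1*151^1 * 181^( - 1)*54983^1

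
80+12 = 92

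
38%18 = 2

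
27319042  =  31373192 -4054150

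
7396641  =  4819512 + 2577129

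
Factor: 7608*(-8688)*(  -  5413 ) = 2^7*3^2*181^1*317^1 * 5413^1 = 357790119552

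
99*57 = 5643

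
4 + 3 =7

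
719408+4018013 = 4737421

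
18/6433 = 18/6433 = 0.00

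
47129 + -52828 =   -  5699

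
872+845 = 1717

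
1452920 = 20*72646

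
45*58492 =2632140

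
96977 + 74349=171326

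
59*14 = 826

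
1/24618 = 1/24618= 0.00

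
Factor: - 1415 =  - 5^1*283^1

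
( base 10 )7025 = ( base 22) eb7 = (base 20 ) hb5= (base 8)15561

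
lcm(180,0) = 0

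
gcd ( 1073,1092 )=1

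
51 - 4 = 47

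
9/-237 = -1 + 76/79 =- 0.04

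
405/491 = 405/491 = 0.82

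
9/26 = 9/26=0.35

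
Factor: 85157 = 31^1*41^1*67^1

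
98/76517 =14/10931 = 0.00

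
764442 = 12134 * 63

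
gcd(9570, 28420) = 290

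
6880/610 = 11 + 17/61 = 11.28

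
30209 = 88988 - 58779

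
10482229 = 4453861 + 6028368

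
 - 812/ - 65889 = 812/65889 = 0.01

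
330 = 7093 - 6763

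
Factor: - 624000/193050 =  - 2^6*3^( - 2 )*5^1*11^(-1 ) = - 320/99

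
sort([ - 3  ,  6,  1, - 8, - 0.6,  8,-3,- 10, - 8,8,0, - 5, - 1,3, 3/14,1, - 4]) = [  -  10, - 8, - 8, - 5, - 4,-3,-3,-1, - 0.6,  0,3/14,1,1,3, 6,8, 8]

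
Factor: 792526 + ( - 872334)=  - 2^6*29^1*43^1  =  - 79808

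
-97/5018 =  - 97/5018 =- 0.02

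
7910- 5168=2742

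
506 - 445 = 61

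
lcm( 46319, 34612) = 3149692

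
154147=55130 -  - 99017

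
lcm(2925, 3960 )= 257400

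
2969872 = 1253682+1716190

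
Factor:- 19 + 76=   57 =3^1*19^1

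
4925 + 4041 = 8966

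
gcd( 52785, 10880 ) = 85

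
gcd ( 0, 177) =177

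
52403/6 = 52403/6= 8733.83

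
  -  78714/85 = - 927 + 81/85 = - 926.05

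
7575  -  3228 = 4347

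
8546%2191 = 1973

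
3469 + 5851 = 9320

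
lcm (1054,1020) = 31620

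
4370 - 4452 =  - 82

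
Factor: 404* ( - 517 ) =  - 208868 =- 2^2*11^1*47^1*101^1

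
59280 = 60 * 988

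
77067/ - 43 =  - 1793 + 32/43=- 1792.26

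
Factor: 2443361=2443361^1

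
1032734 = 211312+821422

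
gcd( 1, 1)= 1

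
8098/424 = 19 + 21/212 = 19.10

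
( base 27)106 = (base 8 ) 1337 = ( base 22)1b9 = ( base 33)m9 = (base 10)735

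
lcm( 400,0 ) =0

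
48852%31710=17142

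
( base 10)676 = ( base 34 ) JU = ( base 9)831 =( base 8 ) 1244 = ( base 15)301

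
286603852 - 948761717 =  -662157865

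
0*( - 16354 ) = 0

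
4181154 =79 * 52926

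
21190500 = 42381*500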